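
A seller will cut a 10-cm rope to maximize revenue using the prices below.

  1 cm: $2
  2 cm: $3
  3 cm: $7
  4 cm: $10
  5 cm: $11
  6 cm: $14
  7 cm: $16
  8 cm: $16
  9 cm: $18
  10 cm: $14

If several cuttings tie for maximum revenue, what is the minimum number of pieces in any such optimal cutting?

Consider every possible first cut. r[k] is the best of p[i]+r[k−i] over all sellable i≤k.
r[1] = 2
r[2] = max(2+2, 3+0) = 4
r[3] = max(2+4, 3+2, 7+0) = 7
r[4] = max(2+7, 3+4, 7+2, 10+0) = 10
r[5] = max(2+10, 3+7, 7+4, 10+2, 11+0) = 12
r[6] = max(2+12, 3+10, 7+7, 10+4, 11+2, 14+0) = 14
r[7] = max(2+14, 3+12, 7+10, …, 14+2, 16+0) = 17
r[8] = max(2+17, 3+14, 7+12, …, 16+2, 16+0) = 20
r[9] = max(2+20, 3+17, 7+14, …, 16+2, 18+0) = 22
r[10] = max(2+22, 3+20, 7+17, …, 18+2, 14+0) = 24
Maximum revenue is $24.
Now minimize piece count subject to staying optimal: for each k, pieces[k] = 1 + min over i with p[i]+r[k−i]=r[k] of pieces[k−i].
pieces[7] = 2
pieces[8] = 2
pieces[9] = 3
pieces[10] = 2

2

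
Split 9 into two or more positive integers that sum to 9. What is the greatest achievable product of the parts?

27

Let g[k] be the best product for length k (with at least one cut). For each first piece i, the rest contributes max(k−i, g[k−i]).
Small cases: g[2]=1, g[3]=2.
g[4] = 2·max(2,1) = 2·2 = 4
g[5] = 2·max(3,2) = 2·3 = 6
g[6] = 3·max(3,2) = 3·3 = 9
g[7] = 2·max(5,6) = 2·6 = 12
g[8] = 2·max(6,9) = 2·9 = 18
g[9] = 3·max(6,9) = 3·9 = 27
One optimal split: 3 + 3 + 3; product 3·3·3 = 27.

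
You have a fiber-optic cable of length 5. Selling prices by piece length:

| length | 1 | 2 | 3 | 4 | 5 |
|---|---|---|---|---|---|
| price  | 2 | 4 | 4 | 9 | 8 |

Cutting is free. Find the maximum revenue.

11

Let R[k] be the best obtainable value from length k. For each k, try every first piece i and keep the best of price[i] + R[k−i].
R[1] = 2
R[2] = max(2+2, 4+0) = 4
R[3] = max(2+4, 4+2, 4+0) = 6
R[4] = max(2+6, 4+4, 4+2, 9+0) = 9
R[5] = max(2+9, 4+6, 4+4, 9+2, 8+0) = 11
One optimal cutting: 4 + 1 → $9 + $2 = $11.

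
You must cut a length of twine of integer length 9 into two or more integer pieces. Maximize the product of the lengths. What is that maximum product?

Define f[k] = max over 1≤i<k of i · max(k−i, f[k−i]); the inner max lets the remainder stay uncut if that's better.
f[2] = 1·max(1,0) = 1·1 = 1
f[3] = 1·max(2,1) = 1·2 = 2
f[4] = 2·max(2,1) = 2·2 = 4
f[5] = 2·max(3,2) = 2·3 = 6
f[6] = 3·max(3,2) = 3·3 = 9
f[7] = 2·max(5,6) = 2·6 = 12
f[8] = 2·max(6,9) = 2·9 = 18
f[9] = 3·max(6,9) = 3·9 = 27
One optimal split: 3 + 3 + 3; product 3·3·3 = 27.

27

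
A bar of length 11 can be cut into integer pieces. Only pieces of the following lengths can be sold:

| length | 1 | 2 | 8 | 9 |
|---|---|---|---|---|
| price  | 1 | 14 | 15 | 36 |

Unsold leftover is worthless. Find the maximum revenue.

71

Consider every possible first cut. r[k] is the best of p[i]+r[k−i] over all sellable i≤k.
r[1] = 1
r[2] = max(1+1, 14+0) = 14
r[3] = max(1+14, 14+1) = 15
r[4] = max(1+15, 14+14) = 28
r[5] = max(1+28, 14+15) = 29
r[6] = max(1+29, 14+28) = 42
r[7] = max(1+42, 14+29) = 43
r[8] = max(1+43, 14+42, 15+0) = 56
r[9] = max(1+56, 14+43, 15+1, 36+0) = 57
r[10] = max(1+57, 14+56, 15+14, 36+1) = 70
r[11] = max(1+70, 14+57, 15+15, 36+14) = 71
One optimal cutting: 2 + 2 + 2 + 2 + 2 + 1 → €71.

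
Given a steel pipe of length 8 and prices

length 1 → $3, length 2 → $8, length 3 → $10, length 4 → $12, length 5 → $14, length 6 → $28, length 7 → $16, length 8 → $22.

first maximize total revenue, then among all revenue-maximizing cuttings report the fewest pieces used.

Consider every possible first cut. r[k] is the best of p[i]+r[k−i] over all sellable i≤k.
r[1] = 3
r[2] = max(3+3, 8+0) = 8
r[3] = max(3+8, 8+3, 10+0) = 11
r[4] = max(3+11, 8+8, 10+3, 12+0) = 16
r[5] = max(3+16, 8+11, 10+8, 12+3, 14+0) = 19
r[6] = max(3+19, 8+16, 10+11, 12+8, 14+3, 28+0) = 28
r[7] = max(3+28, 8+19, 10+16, …, 28+3, 16+0) = 31
r[8] = max(3+31, 8+28, 10+19, …, 16+3, 22+0) = 36
Maximum revenue is $36.
Now minimize piece count subject to staying optimal: for each k, pieces[k] = 1 + min over i with p[i]+r[k−i]=r[k] of pieces[k−i].
pieces[5] = 3
pieces[6] = 1
pieces[7] = 2
pieces[8] = 2

2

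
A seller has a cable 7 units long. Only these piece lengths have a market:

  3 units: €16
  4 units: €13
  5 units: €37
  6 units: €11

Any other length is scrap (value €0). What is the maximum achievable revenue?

37

Consider every possible first cut. f[k] is the best of p[i]+f[k−i] over all sellable i≤k.
f[1] = 0
f[2] = 0
f[3] = 16
f[4] = 16
f[5] = 37
f[6] = 37
f[7] = 37
One optimal cutting: pieces 5 with 2 units of scrap → €37.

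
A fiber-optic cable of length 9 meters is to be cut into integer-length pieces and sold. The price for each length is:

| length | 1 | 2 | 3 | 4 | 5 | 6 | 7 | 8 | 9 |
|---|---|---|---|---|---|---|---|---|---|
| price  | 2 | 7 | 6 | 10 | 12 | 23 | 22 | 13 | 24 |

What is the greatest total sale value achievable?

Let best[k] be the best obtainable value from length k. For each k, try every first piece i and keep the best of price[i] + best[k−i].
best[1] = 2
best[2] = 7
best[3] = 9  (first piece 1, then best[2]=7)
best[4] = 14  (first piece 2, then best[2]=7)
best[5] = 16  (first piece 1, then best[4]=14)
best[6] = 23
best[7] = 25  (first piece 1, then best[6]=23)
best[8] = 30  (first piece 2, then best[6]=23)
best[9] = 32  (first piece 1, then best[8]=30)
One optimal cutting: 6 + 2 + 1 → $23 + $7 + $2 = $32.

32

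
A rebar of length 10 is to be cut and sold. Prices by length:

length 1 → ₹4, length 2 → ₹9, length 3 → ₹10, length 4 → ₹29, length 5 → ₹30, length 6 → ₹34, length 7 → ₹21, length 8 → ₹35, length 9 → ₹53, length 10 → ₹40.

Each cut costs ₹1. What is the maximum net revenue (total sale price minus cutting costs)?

65

Consider every possible first cut. net[k] is the best of p[i]+net[k−i] over all sellable i≤k, charging 1 whenever i<k.
net[1] = 4
net[2] = 9
net[3] = 12  (first piece 1, then net[2]=9)
net[4] = 29
net[5] = 32  (first piece 1, then net[4]=29)
net[6] = 37  (first piece 2, then net[4]=29)
net[7] = 40  (first piece 1, then net[6]=37)
net[8] = 57  (first piece 4, then net[4]=29)
net[9] = 60  (first piece 1, then net[8]=57)
net[10] = 65  (first piece 2, then net[8]=57)
One optimal plan: pieces 4 + 4 + 2 (2 cuts) → ₹67 − ₹2 = ₹65.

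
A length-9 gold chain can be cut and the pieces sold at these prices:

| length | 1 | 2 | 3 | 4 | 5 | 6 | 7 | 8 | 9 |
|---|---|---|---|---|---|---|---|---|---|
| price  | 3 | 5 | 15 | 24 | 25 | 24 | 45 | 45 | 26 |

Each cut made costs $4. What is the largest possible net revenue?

Consider every possible first cut. net[k] is the best of p[i]+net[k−i] over all sellable i≤k, charging 4 whenever i<k.
net[1] = 3
net[2] = max(3+3-4, 5+0) = 5
net[3] = max(3+5-4, 5+3-4, 15+0) = 15
net[4] = max(3+15-4, 5+5-4, 15+3-4, 24+0) = 24
net[5] = max(3+24-4, 5+15-4, 15+5-4, 24+3-4, 25+0) = 25
net[6] = max(3+25-4, 5+24-4, 15+15-4, 24+5-4, 25+3-4, 24+0) = 26
net[7] = max(3+26-4, 5+25-4, 15+24-4, …, 24+3-4, 45+0) = 45
net[8] = max(3+45-4, 5+26-4, 15+25-4, …, 45+3-4, 45+0) = 45
net[9] = max(3+45-4, 5+45-4, 15+26-4, …, 45+3-4, 26+0) = 46
One optimal plan: pieces 7 + 2 (1 cut) → $50 − $4 = $46.

46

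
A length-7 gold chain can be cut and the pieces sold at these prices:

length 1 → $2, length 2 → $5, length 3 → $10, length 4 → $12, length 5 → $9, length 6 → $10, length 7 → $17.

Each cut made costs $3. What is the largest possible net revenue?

Build r[k] bottom-up: r[k] = max over allowed piece i of (p[i] + r[k−i]) − 3 per cut.
r[1] = 2
r[2] = max(2+2-3, 5+0) = 5
r[3] = max(2+5-3, 5+2-3, 10+0) = 10
r[4] = max(2+10-3, 5+5-3, 10+2-3, 12+0) = 12
r[5] = max(2+12-3, 5+10-3, 10+5-3, 12+2-3, 9+0) = 12
r[6] = max(2+12-3, 5+12-3, 10+10-3, 12+5-3, 9+2-3, 10+0) = 17
r[7] = max(2+17-3, 5+12-3, 10+12-3, …, 10+2-3, 17+0) = 19
One optimal plan: pieces 4 + 3 (1 cut) → $22 − $3 = $19.

19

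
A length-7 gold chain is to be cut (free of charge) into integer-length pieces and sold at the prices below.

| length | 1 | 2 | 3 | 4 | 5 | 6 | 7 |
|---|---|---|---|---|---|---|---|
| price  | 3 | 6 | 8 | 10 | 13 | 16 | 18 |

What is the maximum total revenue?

21

Build v[k] bottom-up: v[k] = max over allowed piece i of (p[i] + v[k−i]).
v[1] = 3
v[2] = 6  (first piece 1, then v[1]=3)
v[3] = 9  (first piece 1, then v[2]=6)
v[4] = 12  (first piece 1, then v[3]=9)
v[5] = 15  (first piece 1, then v[4]=12)
v[6] = 18  (first piece 1, then v[5]=15)
v[7] = 21  (first piece 1, then v[6]=18)
One optimal cutting: 1 + 1 + 1 + 1 + 1 + 1 + 1 → $3 + $3 + $3 + $3 + $3 + $3 + $3 = $21.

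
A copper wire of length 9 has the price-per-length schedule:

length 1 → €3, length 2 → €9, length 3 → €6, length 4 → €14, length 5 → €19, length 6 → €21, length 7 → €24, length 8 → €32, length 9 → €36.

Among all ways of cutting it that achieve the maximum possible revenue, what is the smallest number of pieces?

5

Let r[k] be the best obtainable value from length k. For each k, try every first piece i and keep the best of price[i] + r[k−i].
r[1] = 3
r[2] = max(3+3, 9+0) = 9
r[3] = max(3+9, 9+3, 6+0) = 12
r[4] = max(3+12, 9+9, 6+3, 14+0) = 18
r[5] = max(3+18, 9+12, 6+9, 14+3, 19+0) = 21
r[6] = max(3+21, 9+18, 6+12, 14+9, 19+3, 21+0) = 27
r[7] = max(3+27, 9+21, 6+18, …, 21+3, 24+0) = 30
r[8] = max(3+30, 9+27, 6+21, …, 24+3, 32+0) = 36
r[9] = max(3+36, 9+30, 6+27, …, 32+3, 36+0) = 39
Maximum revenue is €39.
Now minimize piece count subject to staying optimal: for each k, pieces[k] = 1 + min over i with p[i]+r[k−i]=r[k] of pieces[k−i].
pieces[6] = 3
pieces[7] = 4
pieces[8] = 4
pieces[9] = 5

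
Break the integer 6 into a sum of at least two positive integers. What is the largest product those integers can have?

9

Let f[k] be the best product for length k (with at least one cut). For each first piece i, the rest contributes max(k−i, f[k−i]).
f[2] = 1*max(1,0) = 1*1 = 1
f[3] = max(1*2, 2*1) = 2
f[4] = max(1*3, 2*2, 3*1) = 4
f[5] = max(1*4, 2*3, 3*2, 4*1) = 6
f[6] = max(1*6, 2*4, 3*3, 4*2, 5*1) = 9
One optimal split: 3 + 3; product 3*3 = 9.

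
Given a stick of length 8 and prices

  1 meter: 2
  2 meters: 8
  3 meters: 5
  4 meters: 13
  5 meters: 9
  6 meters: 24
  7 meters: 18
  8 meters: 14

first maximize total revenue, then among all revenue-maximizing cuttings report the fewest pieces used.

Let r[k] be the best obtainable value from length k. For each k, try every first piece i and keep the best of price[i] + r[k−i].
r[1] = 2
r[2] = 8
r[3] = 10  (first piece 1, then r[2]=8)
r[4] = 16  (first piece 2, then r[2]=8)
r[5] = 18  (first piece 1, then r[4]=16)
r[6] = 24  (first piece 2, then r[4]=16)
r[7] = 26  (first piece 1, then r[6]=24)
r[8] = 32  (first piece 2, then r[6]=24)
Maximum revenue is 32.
Now minimize piece count subject to staying optimal: for each k, pieces[k] = 1 + min over i with p[i]+r[k−i]=r[k] of pieces[k−i].
pieces[5] = 3
pieces[6] = 1
pieces[7] = 2
pieces[8] = 2

2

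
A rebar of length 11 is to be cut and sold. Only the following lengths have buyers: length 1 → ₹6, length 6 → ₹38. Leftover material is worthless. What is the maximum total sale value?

Consider every possible first cut. f[k] is the best of p[i]+f[k−i] over all sellable i≤k.
f[1] = 6
f[2] = 12  (first piece 1, then f[1]=6)
f[3] = 18  (first piece 1, then f[2]=12)
f[4] = 24  (first piece 1, then f[3]=18)
f[5] = 30  (first piece 1, then f[4]=24)
f[6] = max(6+30, 38+0) = 38
f[7] = max(6+38, 38+6) = 44
f[8] = max(6+44, 38+12) = 50
f[9] = max(6+50, 38+18) = 56
f[10] = max(6+56, 38+24) = 62
f[11] = max(6+62, 38+30) = 68
One optimal cutting: 6 + 1 + 1 + 1 + 1 + 1 → ₹68.

68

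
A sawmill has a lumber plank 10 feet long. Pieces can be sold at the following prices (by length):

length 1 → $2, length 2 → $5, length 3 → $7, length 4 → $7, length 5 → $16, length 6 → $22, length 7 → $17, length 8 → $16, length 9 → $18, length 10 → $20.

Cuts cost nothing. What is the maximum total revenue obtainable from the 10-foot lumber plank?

Build best[k] bottom-up: best[k] = max over allowed piece i of (p[i] + best[k−i]).
best[1] = 2
best[2] = max(2+2, 5+0) = 5
best[3] = max(2+5, 5+2, 7+0) = 7
best[4] = max(2+7, 5+5, 7+2, 7+0) = 10
best[5] = max(2+10, 5+7, 7+5, 7+2, 16+0) = 16
best[6] = max(2+16, 5+10, 7+7, 7+5, 16+2, 22+0) = 22
best[7] = max(2+22, 5+16, 7+10, …, 22+2, 17+0) = 24
best[8] = max(2+24, 5+22, 7+16, …, 17+2, 16+0) = 27
best[9] = max(2+27, 5+24, 7+22, …, 16+2, 18+0) = 29
best[10] = max(2+29, 5+27, 7+24, …, 18+2, 20+0) = 32
One optimal cutting: 6 + 2 + 2 → $22 + $5 + $5 = $32.

32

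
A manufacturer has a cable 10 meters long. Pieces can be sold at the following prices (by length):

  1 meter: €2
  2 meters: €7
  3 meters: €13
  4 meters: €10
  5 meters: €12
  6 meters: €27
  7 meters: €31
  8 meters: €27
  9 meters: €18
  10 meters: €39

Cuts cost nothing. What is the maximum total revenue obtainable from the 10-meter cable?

44

Consider every possible first cut. v[k] is the best of p[i]+v[k−i] over all sellable i≤k.
v[1] = 2
v[2] = 7
v[3] = 13
v[4] = 15  (first piece 1, then v[3]=13)
v[5] = 20  (first piece 2, then v[3]=13)
v[6] = 27
v[7] = 31
v[8] = 34  (first piece 2, then v[6]=27)
v[9] = 40  (first piece 3, then v[6]=27)
v[10] = 44  (first piece 3, then v[7]=31)
One optimal cutting: 7 + 3 → €31 + €13 = €44.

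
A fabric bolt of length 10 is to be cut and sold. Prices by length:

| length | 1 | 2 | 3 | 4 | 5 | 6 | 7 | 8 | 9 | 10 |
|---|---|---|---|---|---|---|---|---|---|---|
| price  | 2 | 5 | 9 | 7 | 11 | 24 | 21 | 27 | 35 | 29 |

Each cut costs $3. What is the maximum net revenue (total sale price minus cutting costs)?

34

Let v[k] be the best obtainable value from length k. For each k, try every first piece i and keep the best of price[i] + v[k−i] minus the 3 cut fee when i<k.
v[1] = 2
v[2] = max(2+2-3, 5+0) = 5
v[3] = max(2+5-3, 5+2-3, 9+0) = 9
v[4] = max(2+9-3, 5+5-3, 9+2-3, 7+0) = 8
v[5] = max(2+8-3, 5+9-3, 9+5-3, 7+2-3, 11+0) = 11
v[6] = max(2+11-3, 5+8-3, 9+9-3, 7+5-3, 11+2-3, 24+0) = 24
v[7] = max(2+24-3, 5+11-3, 9+8-3, …, 24+2-3, 21+0) = 23
v[8] = max(2+23-3, 5+24-3, 9+11-3, …, 21+2-3, 27+0) = 27
v[9] = max(2+27-3, 5+23-3, 9+24-3, …, 27+2-3, 35+0) = 35
v[10] = max(2+35-3, 5+27-3, 9+23-3, …, 35+2-3, 29+0) = 34
One optimal plan: pieces 9 + 1 (1 cut) → $37 − $3 = $34.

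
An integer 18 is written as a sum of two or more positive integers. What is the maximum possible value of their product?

729

Let P[k] be the best product for length k (with at least one cut). For each first piece i, the rest contributes max(k−i, P[k−i]).
P[2] = 1·max(1,0) = 1·1 = 1
P[3] = 1·max(2,1) = 1·2 = 2
P[4] = 2·max(2,1) = 2·2 = 4
P[5] = 2·max(3,2) = 2·3 = 6
P[6] = 3·max(3,2) = 3·3 = 9
P[7] = 2·max(5,6) = 2·6 = 12
P[8] = 2·max(6,9) = 2·9 = 18
P[9] = 3·max(6,9) = 3·9 = 27
P[10] = 2·max(8,18) = 2·18 = 36
P[11] = 2·max(9,27) = 2·27 = 54
P[12] = 3·max(9,27) = 3·27 = 81
P[13] = 2·max(11,54) = 2·54 = 108
P[14] = 2·max(12,81) = 2·81 = 162
P[15] = 3·max(12,81) = 3·81 = 243
P[16] = 2·max(14,162) = 2·162 = 324
P[17] = 2·max(15,243) = 2·243 = 486
P[18] = 3·max(15,243) = 3·243 = 729
One optimal split: 3 + 3 + 3 + 3 + 3 + 3; product 3·3·3·3·3·3 = 729.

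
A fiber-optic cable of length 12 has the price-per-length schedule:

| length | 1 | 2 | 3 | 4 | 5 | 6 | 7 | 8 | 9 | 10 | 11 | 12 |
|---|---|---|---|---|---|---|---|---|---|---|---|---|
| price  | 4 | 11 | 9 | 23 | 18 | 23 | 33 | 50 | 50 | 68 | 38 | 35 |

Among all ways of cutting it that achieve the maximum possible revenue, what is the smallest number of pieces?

Consider every possible first cut. r[k] is the best of p[i]+r[k−i] over all sellable i≤k.
r[1] = 4
r[2] = max(4+4, 11+0) = 11
r[3] = max(4+11, 11+4, 9+0) = 15
r[4] = max(4+15, 11+11, 9+4, 23+0) = 23
r[5] = max(4+23, 11+15, 9+11, 23+4, 18+0) = 27
r[6] = max(4+27, 11+23, 9+15, 23+11, 18+4, 23+0) = 34
r[7] = max(4+34, 11+27, 9+23, …, 23+4, 33+0) = 38
r[8] = max(4+38, 11+34, 9+27, …, 33+4, 50+0) = 50
r[9] = max(4+50, 11+38, 9+34, …, 50+4, 50+0) = 54
r[10] = max(4+54, 11+50, 9+38, …, 50+4, 68+0) = 68
r[11] = max(4+68, 11+54, 9+50, …, 68+4, 38+0) = 72
r[12] = max(4+72, 11+68, 9+54, …, 38+4, 35+0) = 79
Maximum revenue is $79.
Now minimize piece count subject to staying optimal: for each k, pieces[k] = 1 + min over i with p[i]+r[k−i]=r[k] of pieces[k−i].
pieces[9] = 2
pieces[10] = 1
pieces[11] = 2
pieces[12] = 2

2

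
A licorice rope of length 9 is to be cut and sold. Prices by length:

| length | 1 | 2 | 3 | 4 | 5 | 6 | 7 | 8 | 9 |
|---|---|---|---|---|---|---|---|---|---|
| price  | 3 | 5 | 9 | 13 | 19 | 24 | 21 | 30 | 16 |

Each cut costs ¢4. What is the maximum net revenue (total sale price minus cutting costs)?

Build v[k] bottom-up: v[k] = max over allowed piece i of (p[i] + v[k−i]) − 4 per cut.
v[1] = 3
v[2] = max(3+3-4, 5+0) = 5
v[3] = max(3+5-4, 5+3-4, 9+0) = 9
v[4] = max(3+9-4, 5+5-4, 9+3-4, 13+0) = 13
v[5] = max(3+13-4, 5+9-4, 9+5-4, 13+3-4, 19+0) = 19
v[6] = max(3+19-4, 5+13-4, 9+9-4, 13+5-4, 19+3-4, 24+0) = 24
v[7] = max(3+24-4, 5+19-4, 9+13-4, …, 24+3-4, 21+0) = 23
v[8] = max(3+23-4, 5+24-4, 9+19-4, …, 21+3-4, 30+0) = 30
v[9] = max(3+30-4, 5+23-4, 9+24-4, …, 30+3-4, 16+0) = 29
One optimal plan: pieces 8 + 1 (1 cut) → ¢33 − ¢4 = ¢29.

29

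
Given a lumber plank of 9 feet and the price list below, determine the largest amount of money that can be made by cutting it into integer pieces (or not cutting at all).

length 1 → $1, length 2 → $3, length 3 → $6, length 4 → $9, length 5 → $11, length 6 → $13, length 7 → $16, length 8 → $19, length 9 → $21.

21

Let best[k] be the best obtainable value from length k. For each k, try every first piece i and keep the best of price[i] + best[k−i].
best[1] = 1
best[2] = max(1+1, 3+0) = 3
best[3] = max(1+3, 3+1, 6+0) = 6
best[4] = max(1+6, 3+3, 6+1, 9+0) = 9
best[5] = max(1+9, 3+6, 6+3, 9+1, 11+0) = 11
best[6] = max(1+11, 3+9, 6+6, 9+3, 11+1, 13+0) = 13
best[7] = max(1+13, 3+11, 6+9, …, 13+1, 16+0) = 16
best[8] = max(1+16, 3+13, 6+11, …, 16+1, 19+0) = 19
best[9] = max(1+19, 3+16, 6+13, …, 19+1, 21+0) = 21
Best is to sell the whole 9-foot piece uncut for $21.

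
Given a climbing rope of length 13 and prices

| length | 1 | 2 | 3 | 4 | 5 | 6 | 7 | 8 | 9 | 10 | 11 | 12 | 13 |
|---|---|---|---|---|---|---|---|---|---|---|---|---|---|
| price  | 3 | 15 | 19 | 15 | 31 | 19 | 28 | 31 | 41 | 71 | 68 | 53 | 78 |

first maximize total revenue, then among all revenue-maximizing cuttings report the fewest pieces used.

Build r[k] bottom-up: r[k] = max over allowed piece i of (p[i] + r[k−i]).
r[1] = 3
r[2] = 15
r[3] = 19
r[4] = 30  (first piece 2, then r[2]=15)
r[5] = 34  (first piece 2, then r[3]=19)
r[6] = 45  (first piece 2, then r[4]=30)
r[7] = 49  (first piece 2, then r[5]=34)
r[8] = 60  (first piece 2, then r[6]=45)
r[9] = 64  (first piece 2, then r[7]=49)
r[10] = 75  (first piece 2, then r[8]=60)
r[11] = 79  (first piece 2, then r[9]=64)
r[12] = 90  (first piece 2, then r[10]=75)
r[13] = 94  (first piece 2, then r[11]=79)
Maximum revenue is €94.
Now minimize piece count subject to staying optimal: for each k, pieces[k] = 1 + min over i with p[i]+r[k−i]=r[k] of pieces[k−i].
pieces[10] = 5
pieces[11] = 5
pieces[12] = 6
pieces[13] = 6

6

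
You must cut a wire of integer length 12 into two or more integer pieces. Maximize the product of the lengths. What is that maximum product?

Fill prod[k] for k=2..12: at each k try every first piece i and multiply by the better of (k−i) uncut or prod[k−i].
prod[2] = 1×max(1,0) = 1×1 = 1
prod[3] = 1×max(2,1) = 1×2 = 2
prod[4] = 2×max(2,1) = 2×2 = 4
prod[5] = 2×max(3,2) = 2×3 = 6
prod[6] = 3×max(3,2) = 3×3 = 9
prod[7] = 2×max(5,6) = 2×6 = 12
prod[8] = 2×max(6,9) = 2×9 = 18
prod[9] = 3×max(6,9) = 3×9 = 27
prod[10] = 2×max(8,18) = 2×18 = 36
prod[11] = 2×max(9,27) = 2×27 = 54
prod[12] = 3×max(9,27) = 3×27 = 81
One optimal split: 3 + 3 + 3 + 3; product 3×3×3×3 = 81.

81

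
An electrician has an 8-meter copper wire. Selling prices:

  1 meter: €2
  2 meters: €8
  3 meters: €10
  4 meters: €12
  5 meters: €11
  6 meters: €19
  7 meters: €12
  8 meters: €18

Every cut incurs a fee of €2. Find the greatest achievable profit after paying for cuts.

26

Build net[k] bottom-up: net[k] = max over allowed piece i of (p[i] + net[k−i]) − 2 per cut.
net[1] = 2
net[2] = max(2+2-2, 8+0) = 8
net[3] = max(2+8-2, 8+2-2, 10+0) = 10
net[4] = max(2+10-2, 8+8-2, 10+2-2, 12+0) = 14
net[5] = max(2+14-2, 8+10-2, 10+8-2, 12+2-2, 11+0) = 16
net[6] = max(2+16-2, 8+14-2, 10+10-2, 12+8-2, 11+2-2, 19+0) = 20
net[7] = max(2+20-2, 8+16-2, 10+14-2, …, 19+2-2, 12+0) = 22
net[8] = max(2+22-2, 8+20-2, 10+16-2, …, 12+2-2, 18+0) = 26
One optimal plan: pieces 2 + 2 + 2 + 2 (3 cuts) → €32 − €6 = €26.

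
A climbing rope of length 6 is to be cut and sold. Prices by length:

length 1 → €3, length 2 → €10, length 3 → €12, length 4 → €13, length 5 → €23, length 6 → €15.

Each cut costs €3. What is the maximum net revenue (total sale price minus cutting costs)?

Let v[k] be the best obtainable value from length k. For each k, try every first piece i and keep the best of price[i] + v[k−i] minus the 3 cut fee when i<k.
v[1] = 3
v[2] = max(3+3-3, 10+0) = 10
v[3] = max(3+10-3, 10+3-3, 12+0) = 12
v[4] = max(3+12-3, 10+10-3, 12+3-3, 13+0) = 17
v[5] = max(3+17-3, 10+12-3, 12+10-3, 13+3-3, 23+0) = 23
v[6] = max(3+23-3, 10+17-3, 12+12-3, 13+10-3, 23+3-3, 15+0) = 24
One optimal plan: pieces 2 + 2 + 2 (2 cuts) → €30 − €6 = €24.

24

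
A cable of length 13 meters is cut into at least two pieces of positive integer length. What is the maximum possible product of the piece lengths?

Define prod[k] = max over 1≤i<k of i · max(k−i, prod[k−i]); the inner max lets the remainder stay uncut if that's better.
prod[2] = 1×max(1,0) = 1×1 = 1
prod[3] = 1×max(2,1) = 1×2 = 2
prod[4] = 2×max(2,1) = 2×2 = 4
prod[5] = 2×max(3,2) = 2×3 = 6
prod[6] = 3×max(3,2) = 3×3 = 9
prod[7] = 2×max(5,6) = 2×6 = 12
prod[8] = 2×max(6,9) = 2×9 = 18
prod[9] = 3×max(6,9) = 3×9 = 27
prod[10] = 2×max(8,18) = 2×18 = 36
prod[11] = 2×max(9,27) = 2×27 = 54
prod[12] = 3×max(9,27) = 3×27 = 81
prod[13] = 2×max(11,54) = 2×54 = 108
One optimal split: 3 + 3 + 3 + 2 + 2; product 3×3×3×2×2 = 108.

108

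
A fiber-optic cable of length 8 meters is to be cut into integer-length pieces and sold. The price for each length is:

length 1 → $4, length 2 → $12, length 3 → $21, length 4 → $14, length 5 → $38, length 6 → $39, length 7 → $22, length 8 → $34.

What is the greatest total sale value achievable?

Build best[k] bottom-up: best[k] = max over allowed piece i of (p[i] + best[k−i]).
best[1] = 4
best[2] = 12
best[3] = 21
best[4] = 25  (first piece 1, then best[3]=21)
best[5] = 38
best[6] = 42  (first piece 1, then best[5]=38)
best[7] = 50  (first piece 2, then best[5]=38)
best[8] = 59  (first piece 3, then best[5]=38)
One optimal cutting: 5 + 3 → $38 + $21 = $59.

59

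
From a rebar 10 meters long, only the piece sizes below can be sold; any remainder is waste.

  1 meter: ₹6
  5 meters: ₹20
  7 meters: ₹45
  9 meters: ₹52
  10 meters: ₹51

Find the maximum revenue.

63

Let f[k] be the best obtainable value from length k. For each k, try every first piece i and keep the best of price[i] + f[k−i].
f[1] = 6
f[2] = 12  (first piece 1, then f[1]=6)
f[3] = 18  (first piece 1, then f[2]=12)
f[4] = 24  (first piece 1, then f[3]=18)
f[5] = 30  (first piece 1, then f[4]=24)
f[6] = 36  (first piece 1, then f[5]=30)
f[7] = 45
f[8] = 51  (first piece 1, then f[7]=45)
f[9] = 57  (first piece 1, then f[8]=51)
f[10] = 63  (first piece 1, then f[9]=57)
One optimal cutting: 7 + 1 + 1 + 1 → ₹63.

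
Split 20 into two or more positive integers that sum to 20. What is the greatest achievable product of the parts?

1458

Define m[k] = max over 1≤i<k of i · max(k−i, m[k−i]); the inner max lets the remainder stay uncut if that's better.
m[2] = 1*max(1,0) = 1*1 = 1
m[3] = 1*max(2,1) = 1*2 = 2
m[4] = 2*max(2,1) = 2*2 = 4
m[5] = 2*max(3,2) = 2*3 = 6
m[6] = 3*max(3,2) = 3*3 = 9
m[7] = 2*max(5,6) = 2*6 = 12
m[8] = 2*max(6,9) = 2*9 = 18
m[9] = 3*max(6,9) = 3*9 = 27
m[10] = 2*max(8,18) = 2*18 = 36
m[11] = 2*max(9,27) = 2*27 = 54
m[12] = 3*max(9,27) = 3*27 = 81
m[13] = 2*max(11,54) = 2*54 = 108
m[14] = 2*max(12,81) = 2*81 = 162
m[15] = 3*max(12,81) = 3*81 = 243
m[16] = 2*max(14,162) = 2*162 = 324
m[17] = 2*max(15,243) = 2*243 = 486
m[18] = 3*max(15,243) = 3*243 = 729
m[19] = 2*max(17,486) = 2*486 = 972
m[20] = 2*max(18,729) = 2*729 = 1458
One optimal split: 3 + 3 + 3 + 3 + 3 + 3 + 2; product 3*3*3*3*3*3*2 = 1458.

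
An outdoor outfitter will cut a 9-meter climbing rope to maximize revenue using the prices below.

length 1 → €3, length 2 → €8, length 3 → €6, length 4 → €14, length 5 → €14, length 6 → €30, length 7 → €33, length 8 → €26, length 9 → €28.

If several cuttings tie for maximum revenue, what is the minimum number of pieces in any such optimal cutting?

2

Build r[k] bottom-up: r[k] = max over allowed piece i of (p[i] + r[k−i]).
r[1] = 3
r[2] = max(3+3, 8+0) = 8
r[3] = max(3+8, 8+3, 6+0) = 11
r[4] = max(3+11, 8+8, 6+3, 14+0) = 16
r[5] = max(3+16, 8+11, 6+8, 14+3, 14+0) = 19
r[6] = max(3+19, 8+16, 6+11, 14+8, 14+3, 30+0) = 30
r[7] = max(3+30, 8+19, 6+16, …, 30+3, 33+0) = 33
r[8] = max(3+33, 8+30, 6+19, …, 33+3, 26+0) = 38
r[9] = max(3+38, 8+33, 6+30, …, 26+3, 28+0) = 41
Maximum revenue is €41.
Now minimize piece count subject to staying optimal: for each k, pieces[k] = 1 + min over i with p[i]+r[k−i]=r[k] of pieces[k−i].
pieces[6] = 1
pieces[7] = 1
pieces[8] = 2
pieces[9] = 2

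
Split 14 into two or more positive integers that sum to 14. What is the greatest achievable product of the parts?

162

Fill prod[k] for k=2..14: at each k try every first piece i and multiply by the better of (k−i) uncut or prod[k−i].
prod[2] = 1*max(1,0) = 1*1 = 1
prod[3] = 1*max(2,1) = 1*2 = 2
prod[4] = 2*max(2,1) = 2*2 = 4
prod[5] = 2*max(3,2) = 2*3 = 6
prod[6] = 3*max(3,2) = 3*3 = 9
prod[7] = 2*max(5,6) = 2*6 = 12
prod[8] = 2*max(6,9) = 2*9 = 18
prod[9] = 3*max(6,9) = 3*9 = 27
prod[10] = 2*max(8,18) = 2*18 = 36
prod[11] = 2*max(9,27) = 2*27 = 54
prod[12] = 3*max(9,27) = 3*27 = 81
prod[13] = 2*max(11,54) = 2*54 = 108
prod[14] = 2*max(12,81) = 2*81 = 162
One optimal split: 3 + 3 + 3 + 3 + 2; product 3*3*3*3*2 = 162.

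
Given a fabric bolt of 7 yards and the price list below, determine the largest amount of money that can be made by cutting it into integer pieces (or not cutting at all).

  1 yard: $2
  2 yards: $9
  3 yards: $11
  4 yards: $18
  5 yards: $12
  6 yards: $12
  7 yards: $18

Build R[k] bottom-up: R[k] = max over allowed piece i of (p[i] + R[k−i]).
R[1] = 2
R[2] = 9
R[3] = 11  (first piece 1, then R[2]=9)
R[4] = 18  (first piece 2, then R[2]=9)
R[5] = 20  (first piece 1, then R[4]=18)
R[6] = 27  (first piece 2, then R[4]=18)
R[7] = 29  (first piece 1, then R[6]=27)
One optimal cutting: 2 + 2 + 2 + 1 → $9 + $9 + $9 + $2 = $29.

29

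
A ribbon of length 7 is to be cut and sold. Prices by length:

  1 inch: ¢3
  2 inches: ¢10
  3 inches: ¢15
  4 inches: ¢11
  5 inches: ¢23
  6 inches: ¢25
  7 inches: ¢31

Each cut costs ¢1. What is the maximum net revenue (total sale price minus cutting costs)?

33

Consider every possible first cut. net[k] is the best of p[i]+net[k−i] over all sellable i≤k, charging 1 whenever i<k.
net[1] = 3
net[2] = max(3+3-1, 10+0) = 10
net[3] = max(3+10-1, 10+3-1, 15+0) = 15
net[4] = max(3+15-1, 10+10-1, 15+3-1, 11+0) = 19
net[5] = max(3+19-1, 10+15-1, 15+10-1, 11+3-1, 23+0) = 24
net[6] = max(3+24-1, 10+19-1, 15+15-1, 11+10-1, 23+3-1, 25+0) = 29
net[7] = max(3+29-1, 10+24-1, 15+19-1, …, 25+3-1, 31+0) = 33
One optimal plan: pieces 3 + 2 + 2 (2 cuts) → ¢35 − ¢2 = ¢33.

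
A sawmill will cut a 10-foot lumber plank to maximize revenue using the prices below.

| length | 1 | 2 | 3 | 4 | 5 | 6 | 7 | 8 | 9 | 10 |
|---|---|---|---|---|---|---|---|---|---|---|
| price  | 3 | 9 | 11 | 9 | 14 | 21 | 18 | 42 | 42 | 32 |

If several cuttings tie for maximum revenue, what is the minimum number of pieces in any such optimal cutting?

Let r[k] be the best obtainable value from length k. For each k, try every first piece i and keep the best of price[i] + r[k−i].
r[1] = 3
r[2] = 9
r[3] = 12  (first piece 1, then r[2]=9)
r[4] = 18  (first piece 2, then r[2]=9)
r[5] = 21  (first piece 1, then r[4]=18)
r[6] = 27  (first piece 2, then r[4]=18)
r[7] = 30  (first piece 1, then r[6]=27)
r[8] = 42
r[9] = 45  (first piece 1, then r[8]=42)
r[10] = 51  (first piece 2, then r[8]=42)
Maximum revenue is $51.
Now minimize piece count subject to staying optimal: for each k, pieces[k] = 1 + min over i with p[i]+r[k−i]=r[k] of pieces[k−i].
pieces[7] = 4
pieces[8] = 1
pieces[9] = 2
pieces[10] = 2

2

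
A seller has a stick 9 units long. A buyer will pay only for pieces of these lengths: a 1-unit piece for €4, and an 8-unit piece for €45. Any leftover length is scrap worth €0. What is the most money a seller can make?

Consider every possible first cut. f[k] is the best of p[i]+f[k−i] over all sellable i≤k.
f[1] = 4
f[2] = 8  (first piece 1, then f[1]=4)
f[3] = 12  (first piece 1, then f[2]=8)
f[4] = 16  (first piece 1, then f[3]=12)
f[5] = 20  (first piece 1, then f[4]=16)
f[6] = 24  (first piece 1, then f[5]=20)
f[7] = 28  (first piece 1, then f[6]=24)
f[8] = max(4+28, 45+0) = 45
f[9] = max(4+45, 45+4) = 49
One optimal cutting: 8 + 1 → €49.

49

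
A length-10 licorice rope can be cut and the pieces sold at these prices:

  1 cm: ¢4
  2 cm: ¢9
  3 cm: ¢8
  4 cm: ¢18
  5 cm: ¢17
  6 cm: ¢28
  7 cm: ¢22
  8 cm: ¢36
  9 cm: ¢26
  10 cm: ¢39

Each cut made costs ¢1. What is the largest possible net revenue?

45

Build r[k] bottom-up: r[k] = max over allowed piece i of (p[i] + r[k−i]) − 1 per cut.
r[1] = 4
r[2] = 9
r[3] = 12  (first piece 1, then r[2]=9)
r[4] = 18
r[5] = 21  (first piece 1, then r[4]=18)
r[6] = 28
r[7] = 31  (first piece 1, then r[6]=28)
r[8] = 36  (first piece 2, then r[6]=28)
r[9] = 39  (first piece 1, then r[8]=36)
r[10] = 45  (first piece 4, then r[6]=28)
One optimal plan: pieces 6 + 4 (1 cut) → ¢46 − ¢1 = ¢45.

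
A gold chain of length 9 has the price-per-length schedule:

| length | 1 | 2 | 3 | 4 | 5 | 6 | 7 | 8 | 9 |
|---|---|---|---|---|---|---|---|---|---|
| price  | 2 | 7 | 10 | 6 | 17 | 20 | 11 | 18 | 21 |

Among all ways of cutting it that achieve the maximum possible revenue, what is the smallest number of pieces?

3

Let r[k] be the best obtainable value from length k. For each k, try every first piece i and keep the best of price[i] + r[k−i].
r[1] = 2
r[2] = 7
r[3] = 10
r[4] = 14  (first piece 2, then r[2]=7)
r[5] = 17  (first piece 2, then r[3]=10)
r[6] = 21  (first piece 2, then r[4]=14)
r[7] = 24  (first piece 2, then r[5]=17)
r[8] = 28  (first piece 2, then r[6]=21)
r[9] = 31  (first piece 2, then r[7]=24)
Maximum revenue is $31.
Now minimize piece count subject to staying optimal: for each k, pieces[k] = 1 + min over i with p[i]+r[k−i]=r[k] of pieces[k−i].
pieces[6] = 3
pieces[7] = 2
pieces[8] = 4
pieces[9] = 3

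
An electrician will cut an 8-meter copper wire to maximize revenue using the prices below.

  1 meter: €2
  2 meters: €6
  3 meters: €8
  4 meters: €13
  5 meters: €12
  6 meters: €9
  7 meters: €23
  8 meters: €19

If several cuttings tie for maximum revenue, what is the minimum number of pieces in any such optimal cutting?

Consider every possible first cut. r[k] is the best of p[i]+r[k−i] over all sellable i≤k.
r[1] = 2
r[2] = 6
r[3] = 8  (first piece 1, then r[2]=6)
r[4] = 13
r[5] = 15  (first piece 1, then r[4]=13)
r[6] = 19  (first piece 2, then r[4]=13)
r[7] = 23
r[8] = 26  (first piece 4, then r[4]=13)
Maximum revenue is €26.
Now minimize piece count subject to staying optimal: for each k, pieces[k] = 1 + min over i with p[i]+r[k−i]=r[k] of pieces[k−i].
pieces[5] = 2
pieces[6] = 2
pieces[7] = 1
pieces[8] = 2

2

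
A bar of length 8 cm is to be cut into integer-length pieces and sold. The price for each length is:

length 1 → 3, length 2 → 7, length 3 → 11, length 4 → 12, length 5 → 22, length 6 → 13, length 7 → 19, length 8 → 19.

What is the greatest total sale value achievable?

33

Let best[k] be the best obtainable value from length k. For each k, try every first piece i and keep the best of price[i] + best[k−i].
best[1] = 3
best[2] = max(3+3, 7+0) = 7
best[3] = max(3+7, 7+3, 11+0) = 11
best[4] = max(3+11, 7+7, 11+3, 12+0) = 14
best[5] = max(3+14, 7+11, 11+7, 12+3, 22+0) = 22
best[6] = max(3+22, 7+14, 11+11, 12+7, 22+3, 13+0) = 25
best[7] = max(3+25, 7+22, 11+14, …, 13+3, 19+0) = 29
best[8] = max(3+29, 7+25, 11+22, …, 19+3, 19+0) = 33
One optimal cutting: 5 + 3 → 22 + 11 = 33.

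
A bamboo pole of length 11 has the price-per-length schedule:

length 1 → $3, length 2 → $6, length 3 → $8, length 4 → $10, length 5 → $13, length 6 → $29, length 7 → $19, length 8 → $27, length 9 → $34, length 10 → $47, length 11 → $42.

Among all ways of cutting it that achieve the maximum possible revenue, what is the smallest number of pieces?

2

Build r[k] bottom-up: r[k] = max over allowed piece i of (p[i] + r[k−i]).
r[1] = 3
r[2] = 6  (first piece 1, then r[1]=3)
r[3] = 9  (first piece 1, then r[2]=6)
r[4] = 12  (first piece 1, then r[3]=9)
r[5] = 15  (first piece 1, then r[4]=12)
r[6] = 29
r[7] = 32  (first piece 1, then r[6]=29)
r[8] = 35  (first piece 1, then r[7]=32)
r[9] = 38  (first piece 1, then r[8]=35)
r[10] = 47
r[11] = 50  (first piece 1, then r[10]=47)
Maximum revenue is $50.
Now minimize piece count subject to staying optimal: for each k, pieces[k] = 1 + min over i with p[i]+r[k−i]=r[k] of pieces[k−i].
pieces[8] = 2
pieces[9] = 3
pieces[10] = 1
pieces[11] = 2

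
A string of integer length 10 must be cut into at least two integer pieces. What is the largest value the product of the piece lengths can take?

Let f[k] be the best product for length k (with at least one cut). For each first piece i, the rest contributes max(k−i, f[k−i]).
Small cases: f[2]=1, f[3]=2.
f[4] = 2·max(2,1) = 2·2 = 4
f[5] = 2·max(3,2) = 2·3 = 6
f[6] = 3·max(3,2) = 3·3 = 9
f[7] = 2·max(5,6) = 2·6 = 12
f[8] = 2·max(6,9) = 2·9 = 18
f[9] = 3·max(6,9) = 3·9 = 27
f[10] = 2·max(8,18) = 2·18 = 36
One optimal split: 3 + 3 + 2 + 2; product 3·3·2·2 = 36.

36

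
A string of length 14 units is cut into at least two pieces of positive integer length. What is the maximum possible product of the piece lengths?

Fill prod[k] for k=2..14: at each k try every first piece i and multiply by the better of (k−i) uncut or prod[k−i].
Small cases: prod[2]=1, prod[3]=2, prod[4]=4, prod[5]=6, prod[6]=9.
prod[7] = 2×max(5,6) = 2×6 = 12
prod[8] = 2×max(6,9) = 2×9 = 18
prod[9] = 3×max(6,9) = 3×9 = 27
prod[10] = 2×max(8,18) = 2×18 = 36
prod[11] = 2×max(9,27) = 2×27 = 54
prod[12] = 3×max(9,27) = 3×27 = 81
prod[13] = 2×max(11,54) = 2×54 = 108
prod[14] = 2×max(12,81) = 2×81 = 162
One optimal split: 3 + 3 + 3 + 3 + 2; product 3×3×3×3×2 = 162.

162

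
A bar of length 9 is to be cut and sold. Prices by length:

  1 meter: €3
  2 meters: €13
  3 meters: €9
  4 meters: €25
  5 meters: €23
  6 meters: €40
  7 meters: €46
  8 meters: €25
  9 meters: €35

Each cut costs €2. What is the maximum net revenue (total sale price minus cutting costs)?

57

Consider every possible first cut. r[k] is the best of p[i]+r[k−i] over all sellable i≤k, charging 2 whenever i<k.
r[1] = 3
r[2] = max(3+3-2, 13+0) = 13
r[3] = max(3+13-2, 13+3-2, 9+0) = 14
r[4] = max(3+14-2, 13+13-2, 9+3-2, 25+0) = 25
r[5] = max(3+25-2, 13+14-2, 9+13-2, 25+3-2, 23+0) = 26
r[6] = max(3+26-2, 13+25-2, 9+14-2, 25+13-2, 23+3-2, 40+0) = 40
r[7] = max(3+40-2, 13+26-2, 9+25-2, …, 40+3-2, 46+0) = 46
r[8] = max(3+46-2, 13+40-2, 9+26-2, …, 46+3-2, 25+0) = 51
r[9] = max(3+51-2, 13+46-2, 9+40-2, …, 25+3-2, 35+0) = 57
One optimal plan: pieces 7 + 2 (1 cut) → €59 − €2 = €57.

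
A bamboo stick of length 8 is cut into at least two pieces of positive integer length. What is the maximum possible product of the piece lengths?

Fill P[k] for k=2..8: at each k try every first piece i and multiply by the better of (k−i) uncut or P[k−i].
P[2] = 1·max(1,0) = 1·1 = 1
P[3] = 1·max(2,1) = 1·2 = 2
P[4] = 2·max(2,1) = 2·2 = 4
P[5] = 2·max(3,2) = 2·3 = 6
P[6] = 3·max(3,2) = 3·3 = 9
P[7] = 2·max(5,6) = 2·6 = 12
P[8] = 2·max(6,9) = 2·9 = 18
One optimal split: 3 + 3 + 2; product 3·3·2 = 18.

18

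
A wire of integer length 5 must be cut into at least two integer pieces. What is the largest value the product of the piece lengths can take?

6

Let f[k] be the best product for length k (with at least one cut). For each first piece i, the rest contributes max(k−i, f[k−i]).
f[2] = 1×max(1,0) = 1×1 = 1
f[3] = 1×max(2,1) = 1×2 = 2
f[4] = 2×max(2,1) = 2×2 = 4
f[5] = 2×max(3,2) = 2×3 = 6
One optimal split: 3 + 2; product 3×2 = 6.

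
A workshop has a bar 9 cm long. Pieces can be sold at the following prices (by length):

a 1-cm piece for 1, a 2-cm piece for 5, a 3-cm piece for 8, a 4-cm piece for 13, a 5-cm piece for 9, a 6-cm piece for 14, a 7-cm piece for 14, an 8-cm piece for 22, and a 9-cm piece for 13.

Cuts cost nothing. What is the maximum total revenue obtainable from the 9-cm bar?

27

Build best[k] bottom-up: best[k] = max over allowed piece i of (p[i] + best[k−i]).
best[1] = 1
best[2] = max(1+1, 5+0) = 5
best[3] = max(1+5, 5+1, 8+0) = 8
best[4] = max(1+8, 5+5, 8+1, 13+0) = 13
best[5] = max(1+13, 5+8, 8+5, 13+1, 9+0) = 14
best[6] = max(1+14, 5+13, 8+8, 13+5, 9+1, 14+0) = 18
best[7] = max(1+18, 5+14, 8+13, …, 14+1, 14+0) = 21
best[8] = max(1+21, 5+18, 8+14, …, 14+1, 22+0) = 26
best[9] = max(1+26, 5+21, 8+18, …, 22+1, 13+0) = 27
One optimal cutting: 4 + 4 + 1 → 13 + 13 + 1 = 27.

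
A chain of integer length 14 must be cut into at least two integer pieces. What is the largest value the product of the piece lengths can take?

Let g[k] be the best product for length k (with at least one cut). For each first piece i, the rest contributes max(k−i, g[k−i]).
g[2] = 1·max(1,0) = 1·1 = 1
g[3] = max(1·2, 2·1) = 2
g[4] = max(1·3, 2·2, 3·1) = 4
g[5] = max(1·4, 2·3, 3·2, 4·1) = 6
g[6] = max(1·6, 2·4, 3·3, 4·2, 5·1) = 9
g[7] = max(1·9, 2·6, 3·4, 4·3, 5·2, 6·1) = 12
g[8] = max(1·12, 2·9, 3·6, …, 6·2, 7·1) = 18
g[9] = max(1·18, 2·12, 3·9, …, 7·2, 8·1) = 27
g[10] = max(1·27, 2·18, 3·12, …, 8·2, 9·1) = 36
g[11] = max(1·36, 2·27, 3·18, …, 9·2, 10·1) = 54
g[12] = max(1·54, 2·36, 3·27, …, 10·2, 11·1) = 81
g[13] = max(1·81, 2·54, 3·36, …, 11·2, 12·1) = 108
g[14] = max(1·108, 2·81, 3·54, …, 12·2, 13·1) = 162
One optimal split: 3 + 3 + 3 + 3 + 2; product 3·3·3·3·2 = 162.

162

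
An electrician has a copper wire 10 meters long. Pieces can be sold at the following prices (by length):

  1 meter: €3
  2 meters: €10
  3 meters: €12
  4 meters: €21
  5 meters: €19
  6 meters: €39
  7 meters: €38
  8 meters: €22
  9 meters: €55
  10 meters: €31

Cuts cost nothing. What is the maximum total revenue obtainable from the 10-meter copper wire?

Let best[k] be the best obtainable value from length k. For each k, try every first piece i and keep the best of price[i] + best[k−i].
best[1] = 3
best[2] = max(3+3, 10+0) = 10
best[3] = max(3+10, 10+3, 12+0) = 13
best[4] = max(3+13, 10+10, 12+3, 21+0) = 21
best[5] = max(3+21, 10+13, 12+10, 21+3, 19+0) = 24
best[6] = max(3+24, 10+21, 12+13, 21+10, 19+3, 39+0) = 39
best[7] = max(3+39, 10+24, 12+21, …, 39+3, 38+0) = 42
best[8] = max(3+42, 10+39, 12+24, …, 38+3, 22+0) = 49
best[9] = max(3+49, 10+42, 12+39, …, 22+3, 55+0) = 55
best[10] = max(3+55, 10+49, 12+42, …, 55+3, 31+0) = 60
One optimal cutting: 6 + 4 → €39 + €21 = €60.

60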